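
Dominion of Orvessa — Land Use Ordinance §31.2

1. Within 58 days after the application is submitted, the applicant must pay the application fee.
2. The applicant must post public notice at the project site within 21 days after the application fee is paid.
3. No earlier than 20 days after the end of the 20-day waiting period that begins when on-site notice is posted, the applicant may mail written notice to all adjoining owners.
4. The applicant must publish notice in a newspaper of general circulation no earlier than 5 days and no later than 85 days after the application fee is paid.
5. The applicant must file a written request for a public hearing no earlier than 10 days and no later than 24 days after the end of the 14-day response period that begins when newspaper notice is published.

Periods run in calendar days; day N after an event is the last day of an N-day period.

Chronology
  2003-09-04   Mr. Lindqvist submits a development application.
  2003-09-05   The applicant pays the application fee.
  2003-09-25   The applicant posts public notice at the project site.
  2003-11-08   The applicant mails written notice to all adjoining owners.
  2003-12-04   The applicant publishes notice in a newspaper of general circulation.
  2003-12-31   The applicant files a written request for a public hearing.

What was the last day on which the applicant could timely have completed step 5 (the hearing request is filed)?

Newspaper notice is published on 2003-12-04; the 14-day response period therefore ends 2003-12-18, and step 5 runs from that date. The window is 10–24 days after 2003-12-18; it closes on 2004-01-11.

2004-01-11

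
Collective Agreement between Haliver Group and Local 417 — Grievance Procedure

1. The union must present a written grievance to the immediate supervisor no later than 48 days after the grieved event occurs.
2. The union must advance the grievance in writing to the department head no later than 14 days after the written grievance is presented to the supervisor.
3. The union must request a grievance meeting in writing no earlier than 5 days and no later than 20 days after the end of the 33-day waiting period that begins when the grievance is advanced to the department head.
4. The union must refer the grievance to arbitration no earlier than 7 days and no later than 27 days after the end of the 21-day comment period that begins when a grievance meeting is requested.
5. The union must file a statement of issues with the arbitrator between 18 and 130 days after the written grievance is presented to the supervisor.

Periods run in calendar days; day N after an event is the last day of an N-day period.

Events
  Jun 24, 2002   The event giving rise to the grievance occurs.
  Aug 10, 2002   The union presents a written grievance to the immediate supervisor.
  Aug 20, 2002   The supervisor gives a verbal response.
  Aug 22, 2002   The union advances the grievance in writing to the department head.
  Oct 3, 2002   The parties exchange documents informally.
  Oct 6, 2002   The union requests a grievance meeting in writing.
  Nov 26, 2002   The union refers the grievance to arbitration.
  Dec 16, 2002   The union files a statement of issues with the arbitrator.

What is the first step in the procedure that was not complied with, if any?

Step 1 — counting 48 days from Jun 24, 2002 (when the grieved event occurs) gives a deadline of Aug 11, 2002; completed Aug 10, 2002, before the deadline.
Step 2 — counting 14 days from Aug 10, 2002 (when the written grievance is presented to the supervisor) gives a deadline of Aug 24, 2002; Aug 22, 2002 is within that limit.
Step 3 — 5 and 20 days from Sep 24, 2002 (end of the 33-day waiting period, which began when the grievance is advanced to the department head on Aug 22, 2002) are Sep 29, 2002 and Oct 14, 2002 respectively; done Oct 6, 2002 — within the window.
Step 4 — 7 and 27 days from Oct 27, 2002 (end of the 21-day comment period, which began when a grievance meeting is requested on Oct 6, 2002) are Nov 3, 2002 and Nov 23, 2002 respectively; done Nov 26, 2002 — 3 days after the window closed.
That is the first point of non-compliance.

Step 4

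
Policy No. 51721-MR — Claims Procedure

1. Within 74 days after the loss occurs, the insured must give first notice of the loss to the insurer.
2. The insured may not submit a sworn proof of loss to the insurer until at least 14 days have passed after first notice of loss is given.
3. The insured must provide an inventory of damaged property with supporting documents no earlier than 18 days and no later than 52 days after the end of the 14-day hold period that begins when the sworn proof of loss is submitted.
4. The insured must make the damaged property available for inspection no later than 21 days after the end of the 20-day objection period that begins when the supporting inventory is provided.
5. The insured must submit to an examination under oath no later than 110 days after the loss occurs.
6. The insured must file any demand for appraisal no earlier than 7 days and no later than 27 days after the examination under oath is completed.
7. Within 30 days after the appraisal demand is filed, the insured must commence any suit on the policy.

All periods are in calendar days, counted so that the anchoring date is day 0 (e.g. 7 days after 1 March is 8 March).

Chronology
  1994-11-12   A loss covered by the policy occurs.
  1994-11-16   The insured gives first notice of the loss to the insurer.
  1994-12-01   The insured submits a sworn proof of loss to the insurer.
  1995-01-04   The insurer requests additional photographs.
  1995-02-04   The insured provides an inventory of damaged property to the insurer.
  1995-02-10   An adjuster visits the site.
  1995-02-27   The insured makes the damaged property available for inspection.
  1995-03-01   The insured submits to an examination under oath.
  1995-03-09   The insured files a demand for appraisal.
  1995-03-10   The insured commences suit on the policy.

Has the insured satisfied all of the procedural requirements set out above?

Step 1: 74 days after 1994-11-12 (when the loss occurs) is 1995-01-25; 1994-11-16 is within that limit.
Step 2: the earliest permitted date is 14 days after 1994-11-16 (when first notice of loss is given), i.e. 1994-11-30; done 1994-12-01, after the minimum wait.
Step 3: the window is 18–52 days after 1994-12-15 (end of the 14-day hold period, which began when the sworn proof of loss is submitted on 1994-12-01), so 1995-01-02 through 1995-02-05; done 1995-02-04 — within the window.
Step 4: 21 days after 1995-02-24 (end of the 20-day objection period, which began when the supporting inventory is provided on 1995-02-04) is 1995-03-17; done 1995-02-27 — timely.
Step 5: 110 days after 1994-11-12 (when the loss occurs) is 1995-03-02; done 1995-03-01 — timely.
Step 6: the window is 7–27 days after 1995-03-01 (when the examination under oath is completed), so 1995-03-08 through 1995-03-28; 1995-03-09 falls inside that range.
Step 7: 30 days after 1995-03-09 (when the appraisal demand is filed) is 1995-04-08; 1995-03-10 is within that limit.

Yes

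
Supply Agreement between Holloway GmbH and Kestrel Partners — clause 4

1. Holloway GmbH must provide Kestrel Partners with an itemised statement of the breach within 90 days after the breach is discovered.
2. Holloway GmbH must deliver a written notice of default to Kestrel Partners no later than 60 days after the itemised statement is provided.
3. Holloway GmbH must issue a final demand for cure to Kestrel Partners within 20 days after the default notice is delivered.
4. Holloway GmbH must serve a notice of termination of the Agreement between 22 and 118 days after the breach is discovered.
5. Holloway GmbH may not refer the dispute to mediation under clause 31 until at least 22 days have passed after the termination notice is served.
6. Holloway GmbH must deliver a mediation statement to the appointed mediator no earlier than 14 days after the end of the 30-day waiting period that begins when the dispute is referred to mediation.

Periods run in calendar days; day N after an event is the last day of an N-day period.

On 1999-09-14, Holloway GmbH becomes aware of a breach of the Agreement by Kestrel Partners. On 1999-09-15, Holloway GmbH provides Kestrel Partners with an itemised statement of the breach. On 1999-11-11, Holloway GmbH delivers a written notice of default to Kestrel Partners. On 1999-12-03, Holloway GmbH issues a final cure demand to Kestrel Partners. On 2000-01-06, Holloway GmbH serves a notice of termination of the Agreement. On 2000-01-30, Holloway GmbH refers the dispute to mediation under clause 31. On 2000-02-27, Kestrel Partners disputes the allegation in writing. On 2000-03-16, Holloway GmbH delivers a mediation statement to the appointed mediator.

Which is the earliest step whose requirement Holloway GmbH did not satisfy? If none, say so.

Step 3

Step 1 — counting 90 days from 1999-09-14 (when the breach is discovered) gives a deadline of 1999-12-13; completed 1999-09-15, before the deadline.
Step 2 — counting 60 days from 1999-09-15 (when the itemised statement is provided) gives a deadline of 1999-11-14; done 1999-11-11 — timely.
Step 3 — counting 20 days from 1999-11-11 (when the default notice is delivered) gives a deadline of 1999-12-01; 1999-12-03 misses that deadline by 2 days.
The procedure was therefore not followed at step 3.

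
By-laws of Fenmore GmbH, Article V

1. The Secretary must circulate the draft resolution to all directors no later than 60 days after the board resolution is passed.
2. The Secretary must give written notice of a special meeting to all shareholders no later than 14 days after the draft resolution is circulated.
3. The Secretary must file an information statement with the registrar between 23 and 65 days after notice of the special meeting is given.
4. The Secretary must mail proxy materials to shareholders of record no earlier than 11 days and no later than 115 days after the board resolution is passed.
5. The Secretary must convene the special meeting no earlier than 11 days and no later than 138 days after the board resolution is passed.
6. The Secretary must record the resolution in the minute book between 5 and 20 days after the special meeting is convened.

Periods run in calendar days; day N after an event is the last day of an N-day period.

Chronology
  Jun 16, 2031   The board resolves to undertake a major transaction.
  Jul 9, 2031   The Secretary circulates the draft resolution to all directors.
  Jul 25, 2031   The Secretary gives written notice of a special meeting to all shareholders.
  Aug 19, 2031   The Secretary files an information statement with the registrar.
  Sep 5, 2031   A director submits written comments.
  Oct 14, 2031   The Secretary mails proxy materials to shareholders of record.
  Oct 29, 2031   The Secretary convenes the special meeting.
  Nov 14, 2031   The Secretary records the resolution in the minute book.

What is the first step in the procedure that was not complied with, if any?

(1) due by Jun 16, 2031 + 60 days = Aug 15, 2031; Jul 9, 2031 is within that limit.
(2) due by Jul 9, 2031 + 14 days = Jul 23, 2031; done Jul 25, 2031 — 2 days late.

Step 2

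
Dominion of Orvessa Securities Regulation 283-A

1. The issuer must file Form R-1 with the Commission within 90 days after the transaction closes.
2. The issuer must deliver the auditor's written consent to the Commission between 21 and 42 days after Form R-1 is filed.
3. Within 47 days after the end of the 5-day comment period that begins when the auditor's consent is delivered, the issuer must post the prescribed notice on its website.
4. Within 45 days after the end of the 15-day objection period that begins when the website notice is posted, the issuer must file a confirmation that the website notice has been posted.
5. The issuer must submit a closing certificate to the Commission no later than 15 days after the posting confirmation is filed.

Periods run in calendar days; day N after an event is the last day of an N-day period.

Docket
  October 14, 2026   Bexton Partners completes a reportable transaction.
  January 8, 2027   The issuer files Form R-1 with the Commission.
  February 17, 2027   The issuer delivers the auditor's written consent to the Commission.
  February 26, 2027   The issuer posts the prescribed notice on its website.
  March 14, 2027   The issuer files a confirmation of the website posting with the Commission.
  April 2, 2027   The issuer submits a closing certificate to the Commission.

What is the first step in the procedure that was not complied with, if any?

Step 5

Step 1: 90 days after October 14, 2026 (when the transaction closes) is January 12, 2027; January 8, 2027 is within that limit.
Step 2: the window is 21–42 days after January 8, 2027 (when Form R-1 is filed), so January 29, 2027 through February 19, 2027; done February 17, 2027, which is between those dates.
Step 3: 47 days after February 22, 2027 (end of the 5-day comment period, which began when the auditor's consent is delivered on February 17, 2027) is April 10, 2027; done February 26, 2027 — timely.
Step 4: 45 days after March 13, 2027 (end of the 15-day objection period, which began when the website notice is posted on February 26, 2027) is April 27, 2027; March 14, 2027 is within that limit.
Step 5: 15 days after March 14, 2027 (when the posting confirmation is filed) is March 29, 2027; done April 2, 2027 — 4 days late.
Later steps need not be reached.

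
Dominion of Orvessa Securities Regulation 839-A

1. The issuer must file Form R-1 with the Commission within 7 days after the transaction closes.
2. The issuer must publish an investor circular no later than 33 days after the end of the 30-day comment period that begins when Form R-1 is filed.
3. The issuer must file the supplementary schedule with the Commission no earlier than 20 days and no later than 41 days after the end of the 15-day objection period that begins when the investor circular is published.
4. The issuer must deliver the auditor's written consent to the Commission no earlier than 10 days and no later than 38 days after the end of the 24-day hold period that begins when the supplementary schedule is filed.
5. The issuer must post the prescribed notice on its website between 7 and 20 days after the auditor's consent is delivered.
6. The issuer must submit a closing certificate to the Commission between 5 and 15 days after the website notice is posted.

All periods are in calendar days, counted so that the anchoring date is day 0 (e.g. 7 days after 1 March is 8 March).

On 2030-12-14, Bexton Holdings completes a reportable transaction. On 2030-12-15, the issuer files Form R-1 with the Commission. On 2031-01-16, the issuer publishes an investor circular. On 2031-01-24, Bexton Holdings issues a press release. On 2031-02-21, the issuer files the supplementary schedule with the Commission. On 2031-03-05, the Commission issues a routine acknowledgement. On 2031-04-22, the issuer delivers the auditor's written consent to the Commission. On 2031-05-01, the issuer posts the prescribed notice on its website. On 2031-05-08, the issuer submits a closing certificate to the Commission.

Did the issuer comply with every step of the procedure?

Yes

(1) due by 2030-12-14 + 7 days = 2030-12-21; completed 2030-12-15, before the deadline.
(2) due by 2031-01-14 + 33 days = 2031-02-16; done 2031-01-16 — timely.
(3) the permitted window runs from 2031-01-31 + 20 = 2031-02-20 to 2031-01-31 + 41 = 2031-03-13; done 2031-02-21, which is between those dates.
(4) the permitted window runs from 2031-03-17 + 10 = 2031-03-27 to 2031-03-17 + 38 = 2031-04-24; 2031-04-22 falls inside that range.
(5) the permitted window runs from 2031-04-22 + 7 = 2031-04-29 to 2031-04-22 + 20 = 2031-05-12; done 2031-05-01 — within the window.
(6) the permitted window runs from 2031-05-01 + 5 = 2031-05-06 to 2031-05-01 + 15 = 2031-05-16; done 2031-05-08 — within the window.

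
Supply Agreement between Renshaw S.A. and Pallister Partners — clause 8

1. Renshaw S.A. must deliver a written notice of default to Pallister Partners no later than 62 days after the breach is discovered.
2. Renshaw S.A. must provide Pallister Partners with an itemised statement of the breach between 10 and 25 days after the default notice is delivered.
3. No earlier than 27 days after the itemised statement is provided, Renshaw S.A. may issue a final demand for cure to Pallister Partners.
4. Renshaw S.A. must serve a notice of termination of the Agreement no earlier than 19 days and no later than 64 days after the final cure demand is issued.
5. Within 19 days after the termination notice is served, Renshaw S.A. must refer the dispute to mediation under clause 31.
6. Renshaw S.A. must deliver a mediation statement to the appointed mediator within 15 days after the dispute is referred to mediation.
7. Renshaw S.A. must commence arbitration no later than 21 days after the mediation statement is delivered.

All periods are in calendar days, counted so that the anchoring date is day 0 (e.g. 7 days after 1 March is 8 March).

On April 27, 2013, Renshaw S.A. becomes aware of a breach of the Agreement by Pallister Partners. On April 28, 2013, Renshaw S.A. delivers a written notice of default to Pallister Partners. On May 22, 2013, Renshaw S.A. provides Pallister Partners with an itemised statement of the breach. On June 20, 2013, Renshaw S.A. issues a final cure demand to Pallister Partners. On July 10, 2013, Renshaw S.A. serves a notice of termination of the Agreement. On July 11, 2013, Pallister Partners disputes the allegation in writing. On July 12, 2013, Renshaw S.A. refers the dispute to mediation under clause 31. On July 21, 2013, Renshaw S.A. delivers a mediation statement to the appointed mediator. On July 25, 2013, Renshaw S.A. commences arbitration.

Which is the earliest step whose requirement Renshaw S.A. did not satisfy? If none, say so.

(1) due by April 27, 2013 + 62 days = June 28, 2013; completed April 28, 2013, before the deadline.
(2) the permitted window runs from April 28, 2013 + 10 = May 8, 2013 to April 28, 2013 + 25 = May 23, 2013; done May 22, 2013 — within the window.
(3) permitted from May 22, 2013 + 27 days = June 18, 2013 onward; done June 20, 2013 — permitted.
(4) the permitted window runs from June 20, 2013 + 19 = July 9, 2013 to June 20, 2013 + 64 = August 23, 2013; July 10, 2013 falls inside that range.
(5) due by July 10, 2013 + 19 days = July 29, 2013; July 12, 2013 is within that limit.
(6) due by July 12, 2013 + 15 days = July 27, 2013; completed July 21, 2013, before the deadline.
(7) due by July 21, 2013 + 21 days = August 11, 2013; completed July 25, 2013, before the deadline.

None — every step was satisfied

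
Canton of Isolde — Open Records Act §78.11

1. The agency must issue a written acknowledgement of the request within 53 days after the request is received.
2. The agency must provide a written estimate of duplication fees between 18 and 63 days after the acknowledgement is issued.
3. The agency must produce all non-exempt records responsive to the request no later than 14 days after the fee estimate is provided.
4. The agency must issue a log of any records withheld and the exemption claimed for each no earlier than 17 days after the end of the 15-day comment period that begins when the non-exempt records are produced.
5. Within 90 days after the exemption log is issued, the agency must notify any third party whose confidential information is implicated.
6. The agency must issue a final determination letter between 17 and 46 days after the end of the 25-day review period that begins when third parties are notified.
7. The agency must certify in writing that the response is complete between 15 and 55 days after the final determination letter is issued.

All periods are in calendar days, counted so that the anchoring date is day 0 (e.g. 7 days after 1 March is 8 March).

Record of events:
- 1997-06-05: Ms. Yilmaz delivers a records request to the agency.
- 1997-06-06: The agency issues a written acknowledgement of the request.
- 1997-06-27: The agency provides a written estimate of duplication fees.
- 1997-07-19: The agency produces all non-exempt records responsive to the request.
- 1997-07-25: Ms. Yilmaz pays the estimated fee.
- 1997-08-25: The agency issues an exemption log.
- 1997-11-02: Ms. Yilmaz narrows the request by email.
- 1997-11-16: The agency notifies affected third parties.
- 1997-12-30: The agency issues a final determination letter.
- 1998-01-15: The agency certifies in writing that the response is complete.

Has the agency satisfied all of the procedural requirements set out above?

No

(1) due by 1997-06-05 + 53 days = 1997-07-28; done 1997-06-06 — timely.
(2) the permitted window runs from 1997-06-06 + 18 = 1997-06-24 to 1997-06-06 + 63 = 1997-08-08; done 1997-06-27, which is between those dates.
(3) due by 1997-06-27 + 14 days = 1997-07-11; done 1997-07-19 — 8 days late.
The analysis stops there.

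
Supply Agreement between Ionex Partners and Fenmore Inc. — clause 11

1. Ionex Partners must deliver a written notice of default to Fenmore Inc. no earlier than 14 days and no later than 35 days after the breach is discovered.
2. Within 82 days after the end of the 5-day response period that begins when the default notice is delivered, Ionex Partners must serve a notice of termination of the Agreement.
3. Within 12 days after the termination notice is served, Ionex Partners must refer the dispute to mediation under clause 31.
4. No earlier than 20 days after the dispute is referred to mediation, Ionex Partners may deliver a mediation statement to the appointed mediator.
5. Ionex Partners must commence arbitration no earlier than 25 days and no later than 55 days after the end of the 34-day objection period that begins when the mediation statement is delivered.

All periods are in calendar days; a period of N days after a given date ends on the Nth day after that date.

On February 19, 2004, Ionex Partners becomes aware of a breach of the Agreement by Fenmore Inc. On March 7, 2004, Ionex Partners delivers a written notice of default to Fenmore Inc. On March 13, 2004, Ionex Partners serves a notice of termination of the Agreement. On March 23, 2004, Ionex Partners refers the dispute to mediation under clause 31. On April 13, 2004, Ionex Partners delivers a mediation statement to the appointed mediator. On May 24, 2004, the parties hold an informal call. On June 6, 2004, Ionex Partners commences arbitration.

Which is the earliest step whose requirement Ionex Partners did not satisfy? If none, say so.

Step 5

Step 1: the window is 14–35 days after February 19, 2004 (when the breach is discovered), so March 4, 2004 through March 25, 2004; done March 7, 2004, which is between those dates.
Step 2: 82 days after March 12, 2004 (end of the 5-day response period, which began when the default notice is delivered on March 7, 2004) is June 2, 2004; done March 13, 2004 — timely.
Step 3: 12 days after March 13, 2004 (when the termination notice is served) is March 25, 2004; done March 23, 2004 — timely.
Step 4: the earliest permitted date is 20 days after March 23, 2004 (when the dispute is referred to mediation), i.e. April 12, 2004; April 13, 2004 is on or after that date.
Step 5: the window is 25–55 days after May 17, 2004 (end of the 34-day objection period, which began when the mediation statement is delivered on April 13, 2004), so June 11, 2004 through July 11, 2004; June 6, 2004 is 5 days too early.
The analysis stops there.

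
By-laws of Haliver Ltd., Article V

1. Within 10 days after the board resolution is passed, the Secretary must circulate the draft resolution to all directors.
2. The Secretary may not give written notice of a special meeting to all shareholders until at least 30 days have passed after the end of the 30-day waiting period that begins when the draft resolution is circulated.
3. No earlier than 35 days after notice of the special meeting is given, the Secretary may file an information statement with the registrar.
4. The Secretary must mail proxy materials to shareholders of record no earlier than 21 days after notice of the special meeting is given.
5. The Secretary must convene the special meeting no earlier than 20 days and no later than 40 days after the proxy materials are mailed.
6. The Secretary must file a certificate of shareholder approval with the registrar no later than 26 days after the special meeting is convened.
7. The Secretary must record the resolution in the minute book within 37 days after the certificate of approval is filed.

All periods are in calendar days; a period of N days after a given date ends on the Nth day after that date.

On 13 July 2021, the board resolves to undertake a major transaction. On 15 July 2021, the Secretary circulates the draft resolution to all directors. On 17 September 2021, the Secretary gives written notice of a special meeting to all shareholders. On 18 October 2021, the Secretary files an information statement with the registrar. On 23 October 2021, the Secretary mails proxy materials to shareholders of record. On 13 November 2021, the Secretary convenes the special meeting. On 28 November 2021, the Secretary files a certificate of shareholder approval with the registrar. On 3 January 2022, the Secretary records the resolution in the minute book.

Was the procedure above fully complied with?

Step 1: 10 days after 13 July 2021 (when the board resolution is passed) is 23 July 2021; done 15 July 2021 — timely.
Step 2: the earliest permitted date is 30 days after 14 August 2021 (end of the 30-day waiting period, which began when the draft resolution is circulated on 15 July 2021), i.e. 13 September 2021; done 17 September 2021 — permitted.
Step 3: the earliest permitted date is 35 days after 17 September 2021 (when notice of the special meeting is given), i.e. 22 October 2021; acted on 18 October 2021, 4 days prematurely.
No need to go further; step 3 was not satisfied.

No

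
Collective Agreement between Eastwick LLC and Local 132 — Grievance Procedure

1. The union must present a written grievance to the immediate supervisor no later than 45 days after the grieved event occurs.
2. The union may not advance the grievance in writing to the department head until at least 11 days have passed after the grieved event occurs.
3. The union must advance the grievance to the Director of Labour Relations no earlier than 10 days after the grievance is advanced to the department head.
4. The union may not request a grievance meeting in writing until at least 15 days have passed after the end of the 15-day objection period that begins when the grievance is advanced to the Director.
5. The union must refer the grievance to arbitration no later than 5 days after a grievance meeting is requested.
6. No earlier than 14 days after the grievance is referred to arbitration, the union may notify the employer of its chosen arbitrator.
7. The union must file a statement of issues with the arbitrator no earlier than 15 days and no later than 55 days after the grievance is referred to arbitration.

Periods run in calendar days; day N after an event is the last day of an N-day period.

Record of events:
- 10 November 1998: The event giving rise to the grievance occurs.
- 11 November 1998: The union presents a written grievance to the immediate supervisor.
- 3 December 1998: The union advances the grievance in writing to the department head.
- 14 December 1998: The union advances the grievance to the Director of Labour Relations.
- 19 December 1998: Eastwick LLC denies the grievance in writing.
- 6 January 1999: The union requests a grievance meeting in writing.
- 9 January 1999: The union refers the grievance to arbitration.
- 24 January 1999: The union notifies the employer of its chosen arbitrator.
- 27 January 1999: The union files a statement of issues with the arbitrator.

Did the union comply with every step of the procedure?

No

(1) due by 10 November 1998 + 45 days = 25 December 1998; completed 11 November 1998, before the deadline.
(2) permitted from 10 November 1998 + 11 days = 21 November 1998 onward; done 3 December 1998 — permitted.
(3) permitted from 3 December 1998 + 10 days = 13 December 1998 onward; 14 December 1998 is on or after that date.
(4) permitted from 29 December 1998 + 15 days = 13 January 1999 onward; 6 January 1999 is 7 days before the earliest permitted date.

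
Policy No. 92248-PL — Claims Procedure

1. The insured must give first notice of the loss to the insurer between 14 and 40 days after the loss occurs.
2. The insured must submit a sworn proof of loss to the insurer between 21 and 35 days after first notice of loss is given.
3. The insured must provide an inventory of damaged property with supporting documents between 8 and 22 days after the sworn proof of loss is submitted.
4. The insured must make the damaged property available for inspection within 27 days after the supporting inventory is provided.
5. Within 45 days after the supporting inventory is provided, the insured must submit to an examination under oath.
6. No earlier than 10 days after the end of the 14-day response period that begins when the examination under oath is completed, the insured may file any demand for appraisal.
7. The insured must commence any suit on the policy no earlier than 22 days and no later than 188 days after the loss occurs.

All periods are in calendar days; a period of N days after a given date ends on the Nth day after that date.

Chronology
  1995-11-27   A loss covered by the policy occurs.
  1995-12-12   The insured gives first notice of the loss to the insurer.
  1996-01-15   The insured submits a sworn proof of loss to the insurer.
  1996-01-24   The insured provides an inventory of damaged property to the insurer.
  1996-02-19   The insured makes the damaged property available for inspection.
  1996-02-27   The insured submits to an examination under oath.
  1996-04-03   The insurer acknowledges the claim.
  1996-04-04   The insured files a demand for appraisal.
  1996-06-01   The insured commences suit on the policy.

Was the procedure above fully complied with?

Yes

Step 1 — 14 and 40 days from 1995-11-27 (when the loss occurs) are 1995-12-11 and 1996-01-06 respectively; 1995-12-12 falls inside that range.
Step 2 — 21 and 35 days from 1995-12-12 (when first notice of loss is given) are 1996-01-02 and 1996-01-16 respectively; 1996-01-15 falls inside that range.
Step 3 — 8 and 22 days from 1996-01-15 (when the sworn proof of loss is submitted) are 1996-01-23 and 1996-02-06 respectively; done 1996-01-24, which is between those dates.
Step 4 — counting 27 days from 1996-01-24 (when the supporting inventory is provided) gives a deadline of 1996-02-20; completed 1996-02-19, before the deadline.
Step 5 — counting 45 days from 1996-01-24 (when the supporting inventory is provided) gives a deadline of 1996-03-09; 1996-02-27 is within that limit.
Step 6 — must wait 10 days from 1996-03-12 (end of the 14-day response period, which began when the examination under oath is completed on 1996-02-27), so not before 1996-03-22; done 1996-04-04 — permitted.
Step 7 — 22 and 188 days from 1995-11-27 (when the loss occurs) are 1995-12-19 and 1996-06-02 respectively; done 1996-06-01 — within the window.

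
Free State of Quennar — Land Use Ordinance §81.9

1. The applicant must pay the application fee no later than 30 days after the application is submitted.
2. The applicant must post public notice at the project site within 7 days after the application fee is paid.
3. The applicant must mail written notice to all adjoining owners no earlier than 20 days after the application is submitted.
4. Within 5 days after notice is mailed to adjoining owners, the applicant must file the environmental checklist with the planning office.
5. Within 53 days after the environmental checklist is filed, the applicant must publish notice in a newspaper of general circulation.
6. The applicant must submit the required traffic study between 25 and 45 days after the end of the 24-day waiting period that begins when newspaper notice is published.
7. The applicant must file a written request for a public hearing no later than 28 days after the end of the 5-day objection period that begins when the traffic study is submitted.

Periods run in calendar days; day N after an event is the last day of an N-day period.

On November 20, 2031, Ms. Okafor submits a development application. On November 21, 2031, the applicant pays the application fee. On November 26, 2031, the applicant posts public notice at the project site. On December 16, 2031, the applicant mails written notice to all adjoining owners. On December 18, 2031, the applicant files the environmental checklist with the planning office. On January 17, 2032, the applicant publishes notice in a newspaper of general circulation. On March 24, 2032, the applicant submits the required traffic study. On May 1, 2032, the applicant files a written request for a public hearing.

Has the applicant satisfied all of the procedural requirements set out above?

No

Step 1: 30 days after November 20, 2031 (when the application is submitted) is December 20, 2031; done November 21, 2031 — timely.
Step 2: 7 days after November 21, 2031 (when the application fee is paid) is November 28, 2031; completed November 26, 2031, before the deadline.
Step 3: the earliest permitted date is 20 days after November 20, 2031 (when the application is submitted), i.e. December 10, 2031; done December 16, 2031 — permitted.
Step 4: 5 days after December 16, 2031 (when notice is mailed to adjoining owners) is December 21, 2031; December 18, 2031 is within that limit.
Step 5: 53 days after December 18, 2031 (when the environmental checklist is filed) is February 9, 2032; done January 17, 2032 — timely.
Step 6: the window is 25–45 days after February 10, 2032 (end of the 24-day waiting period, which began when newspaper notice is published on January 17, 2032), so March 6, 2032 through March 26, 2032; March 24, 2032 falls inside that range.
Step 7: 28 days after March 29, 2032 (end of the 5-day objection period, which began when the traffic study is submitted on March 24, 2032) is April 26, 2032; done May 1, 2032 — 5 days late.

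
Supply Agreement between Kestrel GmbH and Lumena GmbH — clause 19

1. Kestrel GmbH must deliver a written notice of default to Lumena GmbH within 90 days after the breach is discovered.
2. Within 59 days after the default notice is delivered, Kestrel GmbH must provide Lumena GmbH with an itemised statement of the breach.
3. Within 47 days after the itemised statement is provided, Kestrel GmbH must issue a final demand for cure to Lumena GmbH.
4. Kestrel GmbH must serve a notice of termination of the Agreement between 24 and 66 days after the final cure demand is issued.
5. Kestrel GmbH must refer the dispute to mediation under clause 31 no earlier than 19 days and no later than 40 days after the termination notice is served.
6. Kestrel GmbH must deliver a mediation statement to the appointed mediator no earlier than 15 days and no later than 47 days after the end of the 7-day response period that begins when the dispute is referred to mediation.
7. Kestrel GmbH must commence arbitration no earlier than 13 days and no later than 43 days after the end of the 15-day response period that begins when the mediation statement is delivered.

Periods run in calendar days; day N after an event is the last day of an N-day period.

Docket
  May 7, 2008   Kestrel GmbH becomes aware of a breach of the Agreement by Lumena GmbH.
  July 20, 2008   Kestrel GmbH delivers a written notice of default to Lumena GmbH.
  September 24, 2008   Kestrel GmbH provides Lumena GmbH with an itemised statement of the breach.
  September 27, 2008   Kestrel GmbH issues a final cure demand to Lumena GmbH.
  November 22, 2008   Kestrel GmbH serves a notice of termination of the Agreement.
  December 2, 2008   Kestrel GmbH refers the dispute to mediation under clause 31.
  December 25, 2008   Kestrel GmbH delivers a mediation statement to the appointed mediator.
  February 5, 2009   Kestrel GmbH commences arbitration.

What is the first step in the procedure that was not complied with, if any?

Step 1 — counting 90 days from May 7, 2008 (when the breach is discovered) gives a deadline of August 5, 2008; completed July 20, 2008, before the deadline.
Step 2 — counting 59 days from July 20, 2008 (when the default notice is delivered) gives a deadline of September 17, 2008; September 24, 2008 misses that deadline by 7 days.
The procedure was therefore not followed at step 2.

Step 2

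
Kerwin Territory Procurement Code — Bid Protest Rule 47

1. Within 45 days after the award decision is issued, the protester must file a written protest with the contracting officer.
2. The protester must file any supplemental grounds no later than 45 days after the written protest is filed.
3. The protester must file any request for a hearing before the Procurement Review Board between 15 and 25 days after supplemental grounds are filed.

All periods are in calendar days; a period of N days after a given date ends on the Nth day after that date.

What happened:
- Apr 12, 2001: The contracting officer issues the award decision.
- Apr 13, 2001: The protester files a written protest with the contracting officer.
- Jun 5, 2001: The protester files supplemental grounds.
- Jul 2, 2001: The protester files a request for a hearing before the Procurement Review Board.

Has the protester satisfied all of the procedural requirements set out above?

No

Step 1 — counting 45 days from Apr 12, 2001 (when the award decision is issued) gives a deadline of May 27, 2001; Apr 13, 2001 is within that limit.
Step 2 — counting 45 days from Apr 13, 2001 (when the written protest is filed) gives a deadline of May 28, 2001; done Jun 5, 2001 — 8 days late.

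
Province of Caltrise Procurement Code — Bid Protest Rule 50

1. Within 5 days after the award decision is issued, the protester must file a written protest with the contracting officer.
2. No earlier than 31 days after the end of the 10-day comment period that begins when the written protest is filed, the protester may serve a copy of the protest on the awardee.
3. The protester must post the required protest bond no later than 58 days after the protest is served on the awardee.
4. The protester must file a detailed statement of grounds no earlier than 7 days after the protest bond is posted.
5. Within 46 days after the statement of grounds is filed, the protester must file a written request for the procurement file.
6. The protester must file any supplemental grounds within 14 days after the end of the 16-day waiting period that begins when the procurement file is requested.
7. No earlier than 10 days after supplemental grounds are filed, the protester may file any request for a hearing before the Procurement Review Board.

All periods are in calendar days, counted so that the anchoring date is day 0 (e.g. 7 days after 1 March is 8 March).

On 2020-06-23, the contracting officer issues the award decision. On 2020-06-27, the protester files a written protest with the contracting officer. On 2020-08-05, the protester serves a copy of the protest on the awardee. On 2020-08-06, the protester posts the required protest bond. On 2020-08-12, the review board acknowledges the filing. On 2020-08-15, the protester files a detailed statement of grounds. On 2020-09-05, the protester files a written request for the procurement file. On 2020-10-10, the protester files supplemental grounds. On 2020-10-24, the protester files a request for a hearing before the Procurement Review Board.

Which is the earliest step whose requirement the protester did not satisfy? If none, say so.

(1) due by 2020-06-23 + 5 days = 2020-06-28; done 2020-06-27 — timely.
(2) permitted from 2020-07-07 + 31 days = 2020-08-07 onward; acted on 2020-08-05, 2 days prematurely.

Step 2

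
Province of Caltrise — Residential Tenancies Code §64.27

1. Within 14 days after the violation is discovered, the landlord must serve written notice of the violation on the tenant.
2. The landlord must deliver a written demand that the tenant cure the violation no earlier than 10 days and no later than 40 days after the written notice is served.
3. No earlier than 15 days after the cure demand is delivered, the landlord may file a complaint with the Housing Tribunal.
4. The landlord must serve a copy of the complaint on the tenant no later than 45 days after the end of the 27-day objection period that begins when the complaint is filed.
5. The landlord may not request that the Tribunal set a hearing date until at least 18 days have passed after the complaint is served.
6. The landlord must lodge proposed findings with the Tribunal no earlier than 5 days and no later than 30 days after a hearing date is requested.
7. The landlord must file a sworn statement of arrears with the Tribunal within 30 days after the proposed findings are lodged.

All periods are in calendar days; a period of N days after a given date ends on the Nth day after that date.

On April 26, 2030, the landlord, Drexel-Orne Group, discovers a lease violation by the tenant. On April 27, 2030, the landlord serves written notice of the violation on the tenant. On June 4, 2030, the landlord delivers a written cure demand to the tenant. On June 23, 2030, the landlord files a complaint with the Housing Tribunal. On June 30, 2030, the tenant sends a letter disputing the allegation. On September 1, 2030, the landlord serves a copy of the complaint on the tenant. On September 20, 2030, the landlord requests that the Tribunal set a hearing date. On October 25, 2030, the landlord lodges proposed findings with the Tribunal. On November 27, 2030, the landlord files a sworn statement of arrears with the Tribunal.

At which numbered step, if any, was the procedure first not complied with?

Step 1 — counting 14 days from April 26, 2030 (when the violation is discovered) gives a deadline of May 10, 2030; April 27, 2030 is within that limit.
Step 2 — 10 and 40 days from April 27, 2030 (when the written notice is served) are May 7, 2030 and June 6, 2030 respectively; done June 4, 2030 — within the window.
Step 3 — must wait 15 days from June 4, 2030 (when the cure demand is delivered), so not before June 19, 2030; done June 23, 2030, after the minimum wait.
Step 4 — counting 45 days from July 20, 2030 (end of the 27-day objection period, which began when the complaint is filed on June 23, 2030) gives a deadline of September 3, 2030; done September 1, 2030 — timely.
Step 5 — must wait 18 days from September 1, 2030 (when the complaint is served), so not before September 19, 2030; September 20, 2030 is on or after that date.
Step 6 — 5 and 30 days from September 20, 2030 (when a hearing date is requested) are September 25, 2030 and October 20, 2030 respectively; done October 25, 2030 — 5 days after the window closed.

Step 6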